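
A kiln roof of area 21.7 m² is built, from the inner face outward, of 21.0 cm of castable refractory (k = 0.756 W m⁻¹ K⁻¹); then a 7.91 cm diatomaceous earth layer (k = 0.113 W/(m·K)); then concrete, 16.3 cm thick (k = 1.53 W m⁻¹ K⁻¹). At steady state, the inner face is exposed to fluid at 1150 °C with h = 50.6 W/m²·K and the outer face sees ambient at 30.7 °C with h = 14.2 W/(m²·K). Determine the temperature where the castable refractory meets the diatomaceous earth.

T = 866 °C

Treat each layer as a resistance in series:
  R_conv,in = 1/(hA) = 1/(50.6·21.7) = 9.107×10^-4 K/W
  R_castable refractory = L/(kA) = 0.210/(0.756·21.7) = 0.01280 K/W
  R_diatomaceous earth = L/(kA) = 0.0791/(0.113·21.7) = 0.03226 K/W
  R_concrete = L/(kA) = 0.163/(1.53·21.7) = 0.004909 K/W
  R_conv,out = 1/(hA) = 1/(14.2·21.7) = 0.003245 K/W
ΣR = 9.107×10^-4 + 0.01280 + 0.03226 + 0.004909 + 0.003245 = 0.05412 K/W
Q = ΔT/ΣR = (1150 °C − 30.7 °C)/0.05412 = 20680 W
From the inner boundary to the castable refractory/diatomaceous earth interface, ΣR_partial = 0.01371 K/W.
T_interface = T_in − Q·ΣR_partial = 1150 °C − (20680)(0.01371) = 866 °C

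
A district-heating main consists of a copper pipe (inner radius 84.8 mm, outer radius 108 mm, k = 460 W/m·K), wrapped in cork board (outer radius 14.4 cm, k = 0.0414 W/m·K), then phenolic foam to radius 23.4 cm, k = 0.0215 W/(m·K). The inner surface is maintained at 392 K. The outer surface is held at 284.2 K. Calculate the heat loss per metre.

Treat each layer as a resistance in series:
  R'_copper = ln(0.108/0.0848)/(2πk) = 0.2418/(2π·460) = 8.367×10^-5 m·K/W
  R'_cork board = ln(0.144/0.108)/(2πk) = 0.2877/(2π·0.0414) = 1.106 m·K/W
  R'_phenolic foam = ln(0.234/0.144)/(2πk) = 0.4855/(2π·0.0215) = 3.594 m·K/W
ΣR = 8.367×10^-5 + 1.106 + 3.594 = 4.700 m·K/W
Q' = ΔT/ΣR = (392 K − 284.2 K)/4.700 = 22.9 W/m

Q' = 22.9 W/m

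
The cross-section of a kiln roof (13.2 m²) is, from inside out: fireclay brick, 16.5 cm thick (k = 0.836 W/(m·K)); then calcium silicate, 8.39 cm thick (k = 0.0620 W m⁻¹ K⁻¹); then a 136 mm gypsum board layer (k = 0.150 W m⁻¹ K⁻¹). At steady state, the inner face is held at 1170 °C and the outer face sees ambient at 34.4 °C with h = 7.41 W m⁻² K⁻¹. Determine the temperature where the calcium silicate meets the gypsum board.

Series thermal resistances, inner to outer:
  R_fireclay brick = L/(kA) = 0.165/(0.836·13.2) = 0.01495 K/W
  R_calcium silicate = L/(kA) = 0.0839/(0.0620·13.2) = 0.1025 K/W
  R_gypsum board = L/(kA) = 0.136/(0.150·13.2) = 0.06869 K/W
  R_conv,out = 1/(hA) = 1/(7.41·13.2) = 0.01022 K/W
ΣR = 0.01495 + 0.1025 + 0.06869 + 0.01022 = 0.1964 K/W
Q = ΔT/ΣR = (1170 °C − 34.4 °C)/0.1964 = 5782 W
From the inner boundary to the calcium silicate/gypsum board interface, ΣR_partial = 0.1174 K/W.
T_interface = T_in − Q·ΣR_partial = 1170 °C − (5782)(0.1174) = 491 °C

T = 491 °C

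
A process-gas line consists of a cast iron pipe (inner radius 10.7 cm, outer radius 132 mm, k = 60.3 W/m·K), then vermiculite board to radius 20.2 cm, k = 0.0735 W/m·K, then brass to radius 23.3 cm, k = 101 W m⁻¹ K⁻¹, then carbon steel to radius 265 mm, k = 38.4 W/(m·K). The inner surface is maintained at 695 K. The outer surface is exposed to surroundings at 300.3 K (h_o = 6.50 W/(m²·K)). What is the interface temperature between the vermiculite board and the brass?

Treat each layer as a resistance in series:
  R'_cast iron = ln(0.132/0.107)/(2πk) = 0.2100/(2π·60.3) = 5.542×10^-4 m·K/W
  R'_vermiculite board = ln(0.202/0.132)/(2πk) = 0.4255/(2π·0.0735) = 0.9213 m·K/W
  R'_brass = ln(0.233/0.202)/(2πk) = 0.1428/(2π·101) = 2.250×10^-4 m·K/W
  R'_carbon steel = ln(0.265/0.233)/(2πk) = 0.1287/(2π·38.4) = 5.334×10^-4 m·K/W
  R'_conv,out = 1/(2πr h) = 1/(2π·0.265·6.50) = 0.09240 m·K/W
ΣR = 5.542×10^-4 + 0.9213 + 2.250×10^-4 + 5.334×10^-4 + 0.09240 = 1.015 m·K/W
Q' = ΔT/ΣR = (695 K − 300.3 K)/1.015 = 388.9 W/m
From the inner boundary to the vermiculite board/brass interface, ΣR_partial = 0.9219 m·K/W.
T_interface = T_in − Q'·ΣR_partial = 695 K − (388.9)(0.9219) = 336.5 K

T = 336.5 K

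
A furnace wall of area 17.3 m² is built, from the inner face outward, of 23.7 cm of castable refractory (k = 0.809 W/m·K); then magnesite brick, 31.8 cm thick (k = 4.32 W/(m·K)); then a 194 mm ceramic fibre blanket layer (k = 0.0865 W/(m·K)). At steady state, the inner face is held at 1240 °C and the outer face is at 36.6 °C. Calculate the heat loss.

Series thermal resistances, inner to outer:
  R_castable refractory = L/(kA) = 0.237/(0.809·17.3) = 0.01693 K/W
  R_magnesite brick = L/(kA) = 0.318/(4.32·17.3) = 0.004255 K/W
  R_ceramic fibre blanket = L/(kA) = 0.194/(0.0865·17.3) = 0.1296 K/W
ΣR = 0.01693 + 0.004255 + 0.1296 = 0.1508 K/W
Q = ΔT/ΣR = (1240 °C − 36.6 °C)/0.1508 = 7980 W

Q = 7.98 kW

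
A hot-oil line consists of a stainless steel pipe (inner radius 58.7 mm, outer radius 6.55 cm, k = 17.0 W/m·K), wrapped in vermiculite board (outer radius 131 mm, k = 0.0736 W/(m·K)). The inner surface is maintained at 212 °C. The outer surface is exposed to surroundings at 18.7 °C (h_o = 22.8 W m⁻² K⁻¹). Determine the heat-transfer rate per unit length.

Q' = 124 W/m

Series thermal resistances, inner to outer:
  R'_stainless steel = ln(0.0655/0.0587)/(2πk) = 0.1096/(2π·17.0) = 0.001026 m·K/W
  R'_vermiculite board = ln(0.131/0.0655)/(2πk) = 0.6931/(2π·0.0736) = 1.499 m·K/W
  R'_conv,out = 1/(2πr h) = 1/(2π·0.131·22.8) = 0.05329 m·K/W
ΣR = 0.001026 + 1.499 + 0.05329 = 1.553 m·K/W
Q' = ΔT/ΣR = (212 °C − 18.7 °C)/1.553 = 124 W/m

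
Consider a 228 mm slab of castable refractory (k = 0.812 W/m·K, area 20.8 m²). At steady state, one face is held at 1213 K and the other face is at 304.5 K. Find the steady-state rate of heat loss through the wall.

Q = kA·ΔT/L = 0.812 × 20.8 × |1213 K − 304.5 K| / 0.228 = 67300 W

Q = 67.3 kW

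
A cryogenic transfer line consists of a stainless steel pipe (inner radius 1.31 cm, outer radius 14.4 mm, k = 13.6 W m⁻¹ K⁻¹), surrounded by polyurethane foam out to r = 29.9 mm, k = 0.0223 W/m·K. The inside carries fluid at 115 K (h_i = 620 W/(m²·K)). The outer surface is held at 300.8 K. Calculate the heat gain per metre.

Q' = 35.5 W/m

Treat each layer as a resistance in series:
  R'_conv,in = 1/(2πr h) = 1/(2π·0.0131·620) = 0.01960 m·K/W
  R'_stainless steel = ln(0.0144/0.0131)/(2πk) = 0.09462/(2π·13.6) = 0.001107 m·K/W
  R'_polyurethane foam = ln(0.0299/0.0144)/(2πk) = 0.7306/(2π·0.0223) = 5.215 m·K/W
ΣR = 0.01960 + 0.001107 + 5.215 = 5.236 m·K/W
Q' = ΔT/ΣR = (115 K − 300.8 K)/5.236 = -35.5 W/m
(Negative Q' ⇒ heat flows inward; heat gain = 35.5 W/m.)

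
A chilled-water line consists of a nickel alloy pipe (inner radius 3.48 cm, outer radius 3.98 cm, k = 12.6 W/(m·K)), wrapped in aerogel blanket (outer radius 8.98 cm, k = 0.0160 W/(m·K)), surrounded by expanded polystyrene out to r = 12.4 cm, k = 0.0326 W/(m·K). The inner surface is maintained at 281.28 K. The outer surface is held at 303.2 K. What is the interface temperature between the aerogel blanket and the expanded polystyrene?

T = 299.6 K

Treat each layer as a resistance in series:
  R'_nickel alloy = ln(0.0398/0.0348)/(2πk) = 0.1342/(2π·12.6) = 0.001696 m·K/W
  R'_aerogel blanket = ln(0.0898/0.0398)/(2πk) = 0.8137/(2π·0.0160) = 8.094 m·K/W
  R'_expanded polystyrene = ln(0.124/0.0898)/(2πk) = 0.3227/(2π·0.0326) = 1.575 m·K/W
ΣR = 0.001696 + 8.094 + 1.575 = 9.671 m·K/W
Q' = ΔT/ΣR = (281.28 K − 303.2 K)/9.671 = -2.267 W/m
From the inner boundary to the aerogel blanket/expanded polystyrene interface, ΣR_partial = 8.096 m·K/W.
T_interface = T_in − Q'·ΣR_partial = 281.28 K − (-2.267)(8.096) = 299.6 K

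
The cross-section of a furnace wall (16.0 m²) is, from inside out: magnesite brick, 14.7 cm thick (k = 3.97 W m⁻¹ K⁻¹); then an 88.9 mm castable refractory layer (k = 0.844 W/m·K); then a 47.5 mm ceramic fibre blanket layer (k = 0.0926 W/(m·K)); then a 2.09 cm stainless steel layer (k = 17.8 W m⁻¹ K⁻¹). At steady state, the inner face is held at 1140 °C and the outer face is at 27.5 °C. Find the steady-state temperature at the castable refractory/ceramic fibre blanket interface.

T = 899 °C

Resistance network (inner→outer):
  R_magnesite brick = L/(kA) = 0.147/(3.97·16.0) = 0.002314 K/W
  R_castable refractory = L/(kA) = 0.0889/(0.844·16.0) = 0.006583 K/W
  R_ceramic fibre blanket = L/(kA) = 0.0475/(0.0926·16.0) = 0.03206 K/W
  R_stainless steel = L/(kA) = 0.0209/(17.8·16.0) = 7.338×10^-5 K/W
ΣR = 0.002314 + 0.006583 + 0.03206 + 7.338×10^-5 = 0.04103 K/W
Q = ΔT/ΣR = (1140 °C − 27.5 °C)/0.04103 = 27110 W
From the inner boundary to the castable refractory/ceramic fibre blanket interface, ΣR_partial = 0.008897 K/W.
T_interface = T_in − Q·ΣR_partial = 1140 °C − (27110)(0.008897) = 899 °C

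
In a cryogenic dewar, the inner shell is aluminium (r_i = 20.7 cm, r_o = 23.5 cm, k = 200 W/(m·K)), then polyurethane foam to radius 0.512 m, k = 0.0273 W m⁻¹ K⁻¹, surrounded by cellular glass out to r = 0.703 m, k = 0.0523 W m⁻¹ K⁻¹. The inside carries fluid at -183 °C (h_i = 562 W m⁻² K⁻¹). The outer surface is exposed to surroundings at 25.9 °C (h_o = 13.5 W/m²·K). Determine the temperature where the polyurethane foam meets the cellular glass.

Treat each layer as a resistance in series:
  R_conv,in = 1/(4πr²h) = 1/(4π·0.207²·562) = 0.003305 K/W
  R_aluminium = (1/0.207 − 1/0.235)/(4πk) = 0.5756/(4π·200) = 2.290×10^-4 K/W
  R_polyurethane foam = (1/0.235 − 1/0.512)/(4πk) = 2.302/(4π·0.0273) = 6.711 K/W
  R_cellular glass = (1/0.512 − 1/0.703)/(4πk) = 0.5306/(4π·0.0523) = 0.8074 K/W
  R_conv,out = 1/(4πr²h) = 1/(4π·0.703²·13.5) = 0.01193 K/W
ΣR = 0.003305 + 2.290×10^-4 + 6.711 + 0.8074 + 0.01193 = 7.534 K/W
Q = ΔT/ΣR = (-183 °C − 25.9 °C)/7.534 = -27.73 W
From the inner boundary to the polyurethane foam/cellular glass interface, ΣR_partial = 6.715 K/W.
T_interface = T_in − Q·ΣR_partial = -183 °C − (-27.73)(6.715) = 3.2 °C

T = 3.2 °C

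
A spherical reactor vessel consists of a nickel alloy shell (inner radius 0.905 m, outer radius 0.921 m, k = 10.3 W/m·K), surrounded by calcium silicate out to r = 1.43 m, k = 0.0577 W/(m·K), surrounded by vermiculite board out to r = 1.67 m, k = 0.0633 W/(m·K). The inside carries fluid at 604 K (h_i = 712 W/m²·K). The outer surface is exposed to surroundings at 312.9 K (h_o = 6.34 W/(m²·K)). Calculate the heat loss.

Resistance network (inner→outer):
  R_conv,in = 1/(4πr²h) = 1/(4π·0.905²·712) = 1.365×10^-4 K/W
  R_nickel alloy = (1/0.905 − 1/0.921)/(4πk) = 0.01920/(4π·10.3) = 1.483×10^-4 K/W
  R_calcium silicate = (1/0.921 − 1/1.43)/(4πk) = 0.3865/(4π·0.0577) = 0.5330 K/W
  R_vermiculite board = (1/1.43 − 1/1.67)/(4πk) = 0.1005/(4π·0.0633) = 0.1263 K/W
  R_conv,out = 1/(4πr²h) = 1/(4π·1.67²·6.34) = 0.004501 K/W
ΣR = 1.365×10^-4 + 1.483×10^-4 + 0.5330 + 0.1263 + 0.004501 = 0.6641 K/W
Q = ΔT/ΣR = (604 K − 312.9 K)/0.6641 = 438 W

Q = 438 W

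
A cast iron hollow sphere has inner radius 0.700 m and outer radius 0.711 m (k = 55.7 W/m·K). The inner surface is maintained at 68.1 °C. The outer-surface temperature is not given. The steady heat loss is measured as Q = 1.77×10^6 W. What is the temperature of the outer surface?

Series resistances:
  R_cast iron = (1/0.700 − 1/0.711)/(4πk) = 0.02210/(4π·55.7) = 3.158×10^-5 K/W
ΣR = 3.158×10^-5 K/W
ΔT = Q·ΣR = 1.77×10^6 × 3.158×10^-5 = 55.90 K
Heat flows outward, so T_out = T_in − ΔT = 68.1 − 55.90 = 12.2 °C

T_out = 12.2 °C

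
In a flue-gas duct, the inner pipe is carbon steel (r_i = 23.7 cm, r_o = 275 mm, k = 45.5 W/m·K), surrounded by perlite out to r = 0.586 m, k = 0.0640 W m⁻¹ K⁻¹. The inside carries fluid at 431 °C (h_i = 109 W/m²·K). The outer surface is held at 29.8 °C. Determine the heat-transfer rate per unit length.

Q' = 212 W/m

Series thermal resistances, inner to outer:
  R'_conv,in = 1/(2πr h) = 1/(2π·0.237·109) = 0.006161 m·K/W
  R'_carbon steel = ln(0.275/0.237)/(2πk) = 0.1487/(2π·45.5) = 5.202×10^-4 m·K/W
  R'_perlite = ln(0.586/0.275)/(2πk) = 0.7565/(2π·0.0640) = 1.881 m·K/W
ΣR = 0.006161 + 5.202×10^-4 + 1.881 = 1.888 m·K/W
Q' = ΔT/ΣR = (431 °C − 29.8 °C)/1.888 = 212 W/m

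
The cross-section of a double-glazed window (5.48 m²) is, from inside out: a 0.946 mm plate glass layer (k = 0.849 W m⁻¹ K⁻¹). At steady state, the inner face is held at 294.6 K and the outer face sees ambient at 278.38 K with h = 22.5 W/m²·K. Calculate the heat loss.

Q = 1950 W

Series thermal resistances, inner to outer:
  R_plate glass = L/(kA) = 9.46×10^-4/(0.849·5.48) = 2.033×10^-4 K/W
  R_conv,out = 1/(hA) = 1/(22.5·5.48) = 0.008110 K/W
ΣR = 2.033×10^-4 + 0.008110 = 0.008313 K/W
Q = ΔT/ΣR = (294.6 K − 278.38 K)/0.008313 = 1950 W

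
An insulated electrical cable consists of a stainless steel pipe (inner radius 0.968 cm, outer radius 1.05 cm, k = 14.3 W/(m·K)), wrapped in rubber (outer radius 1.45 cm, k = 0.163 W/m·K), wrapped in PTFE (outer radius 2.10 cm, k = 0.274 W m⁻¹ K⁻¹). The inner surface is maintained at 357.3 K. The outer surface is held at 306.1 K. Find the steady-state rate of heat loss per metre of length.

Resistance network (inner→outer):
  R'_stainless steel = ln(0.0105/0.00968)/(2πk) = 0.08131/(2π·14.3) = 9.050×10^-4 m·K/W
  R'_rubber = ln(0.0145/0.0105)/(2πk) = 0.3228/(2π·0.163) = 0.3152 m·K/W
  R'_PTFE = ln(0.0210/0.0145)/(2πk) = 0.3704/(2π·0.274) = 0.2151 m·K/W
ΣR = 9.050×10^-4 + 0.3152 + 0.2151 = 0.5312 m·K/W
Q' = ΔT/ΣR = (357.3 K − 306.1 K)/0.5312 = 96.4 W/m

Q' = 96.4 W/m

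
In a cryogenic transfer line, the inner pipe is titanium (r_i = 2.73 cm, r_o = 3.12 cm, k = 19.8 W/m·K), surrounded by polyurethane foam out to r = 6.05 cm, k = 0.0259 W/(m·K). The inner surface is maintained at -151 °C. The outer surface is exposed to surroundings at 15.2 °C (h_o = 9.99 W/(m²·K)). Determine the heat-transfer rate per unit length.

Q' = 38.4 W/m

Series thermal resistances, inner to outer:
  R'_titanium = ln(0.0312/0.0273)/(2πk) = 0.1335/(2π·19.8) = 0.001073 m·K/W
  R'_polyurethane foam = ln(0.0605/0.0312)/(2πk) = 0.6622/(2π·0.0259) = 4.069 m·K/W
  R'_conv,out = 1/(2πr h) = 1/(2π·0.0605·9.99) = 0.2633 m·K/W
ΣR = 0.001073 + 4.069 + 0.2633 = 4.333 m·K/W
Q' = ΔT/ΣR = (-151 °C − 15.2 °C)/4.333 = -38.4 W/m
(Negative Q' ⇒ heat flows inward; heat gain = 38.4 W/m.)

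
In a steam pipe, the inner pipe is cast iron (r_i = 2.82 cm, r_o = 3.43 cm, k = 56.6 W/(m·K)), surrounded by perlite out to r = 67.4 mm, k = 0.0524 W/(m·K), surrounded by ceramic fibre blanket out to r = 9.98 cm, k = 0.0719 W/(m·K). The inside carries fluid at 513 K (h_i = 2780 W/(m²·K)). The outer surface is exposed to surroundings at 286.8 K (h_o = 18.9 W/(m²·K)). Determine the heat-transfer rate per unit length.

Q' = 75.2 W/m

Treat each layer as a resistance in series:
  R'_conv,in = 1/(2πr h) = 1/(2π·0.0282·2780) = 0.002030 m·K/W
  R'_cast iron = ln(0.0343/0.0282)/(2πk) = 0.1958/(2π·56.6) = 5.506×10^-4 m·K/W
  R'_perlite = ln(0.0674/0.0343)/(2πk) = 0.6755/(2π·0.0524) = 2.052 m·K/W
  R'_ceramic fibre blanket = ln(0.0998/0.0674)/(2πk) = 0.3925/(2π·0.0719) = 0.8689 m·K/W
  R'_conv,out = 1/(2πr h) = 1/(2π·0.0998·18.9) = 0.08438 m·K/W
ΣR = 0.002030 + 5.506×10^-4 + 2.052 + 0.8689 + 0.08438 = 3.008 m·K/W
Q' = ΔT/ΣR = (513 K − 286.8 K)/3.008 = 75.2 W/m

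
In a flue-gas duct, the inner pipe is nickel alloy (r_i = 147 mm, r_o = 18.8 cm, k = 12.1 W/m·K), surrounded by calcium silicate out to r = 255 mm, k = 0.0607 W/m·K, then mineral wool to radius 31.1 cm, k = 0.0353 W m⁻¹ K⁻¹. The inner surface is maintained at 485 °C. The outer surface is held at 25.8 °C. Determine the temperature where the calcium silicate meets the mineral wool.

Treat each layer as a resistance in series:
  R'_nickel alloy = ln(0.188/0.147)/(2πk) = 0.2460/(2π·12.1) = 0.003236 m·K/W
  R'_calcium silicate = ln(0.255/0.188)/(2πk) = 0.3048/(2π·0.0607) = 0.7992 m·K/W
  R'_mineral wool = ln(0.311/0.255)/(2πk) = 0.1985/(2π·0.0353) = 0.8951 m·K/W
ΣR = 0.003236 + 0.7992 + 0.8951 = 1.698 m·K/W
Q' = ΔT/ΣR = (485 °C − 25.8 °C)/1.698 = 270.4 W/m
From the inner boundary to the calcium silicate/mineral wool interface, ΣR_partial = 0.8024 m·K/W.
T_interface = T_in − Q'·ΣR_partial = 485 °C − (270.4)(0.8024) = 268 °C

T = 268 °C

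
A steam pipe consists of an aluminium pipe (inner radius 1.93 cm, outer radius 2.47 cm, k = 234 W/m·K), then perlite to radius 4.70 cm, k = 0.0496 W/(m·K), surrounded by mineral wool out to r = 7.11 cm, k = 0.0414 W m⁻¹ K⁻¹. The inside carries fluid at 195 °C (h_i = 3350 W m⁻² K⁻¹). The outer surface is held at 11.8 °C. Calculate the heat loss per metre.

Q' = 50.1 W/m

Series thermal resistances, inner to outer:
  R'_conv,in = 1/(2πr h) = 1/(2π·0.0193·3350) = 0.002462 m·K/W
  R'_aluminium = ln(0.0247/0.0193)/(2πk) = 0.2467/(2π·234) = 1.678×10^-4 m·K/W
  R'_perlite = ln(0.0470/0.0247)/(2πk) = 0.6433/(2π·0.0496) = 2.064 m·K/W
  R'_mineral wool = ln(0.0711/0.0470)/(2πk) = 0.4139/(2π·0.0414) = 1.591 m·K/W
ΣR = 0.002462 + 1.678×10^-4 + 2.064 + 1.591 = 3.658 m·K/W
Q' = ΔT/ΣR = (195 °C − 11.8 °C)/3.658 = 50.1 W/m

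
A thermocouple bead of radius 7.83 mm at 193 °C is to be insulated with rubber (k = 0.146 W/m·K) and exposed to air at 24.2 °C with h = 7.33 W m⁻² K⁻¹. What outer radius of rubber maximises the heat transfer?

r_cr = 3.98 cm

For a sphere, r_cr = 2k_ins/h = 2·0.146/7.33 = 0.0398 m = 3.98 cm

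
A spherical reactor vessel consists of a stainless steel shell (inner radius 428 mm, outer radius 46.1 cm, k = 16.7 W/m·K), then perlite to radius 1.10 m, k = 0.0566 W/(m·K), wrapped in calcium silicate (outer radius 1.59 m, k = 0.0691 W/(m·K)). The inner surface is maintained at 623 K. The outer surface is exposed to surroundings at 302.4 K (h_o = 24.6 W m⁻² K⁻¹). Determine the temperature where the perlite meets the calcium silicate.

T = 351.9 K

Series thermal resistances, inner to outer:
  R_stainless steel = (1/0.428 − 1/0.461)/(4πk) = 0.1673/(4π·16.7) = 7.970×10^-4 K/W
  R_perlite = (1/0.461 − 1/1.10)/(4πk) = 1.260/(4π·0.0566) = 1.772 K/W
  R_calcium silicate = (1/1.10 − 1/1.59)/(4πk) = 0.2802/(4π·0.0691) = 0.3226 K/W
  R_conv,out = 1/(4πr²h) = 1/(4π·1.59²·24.6) = 0.001280 K/W
ΣR = 7.970×10^-4 + 1.772 + 0.3226 + 0.001280 = 2.097 K/W
Q = ΔT/ΣR = (623 K − 302.4 K)/2.097 = 152.9 W
From the inner boundary to the perlite/calcium silicate interface, ΣR_partial = 1.773 K/W.
T_interface = T_in − Q·ΣR_partial = 623 K − (152.9)(1.773) = 351.9 K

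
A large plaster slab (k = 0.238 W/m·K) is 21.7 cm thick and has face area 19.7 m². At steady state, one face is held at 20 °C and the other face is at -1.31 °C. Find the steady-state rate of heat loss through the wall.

Q = 460 W

Q = kA·ΔT/L = 0.238 × 19.7 × |20 °C − -1.31 °C| / 0.217 = 460 W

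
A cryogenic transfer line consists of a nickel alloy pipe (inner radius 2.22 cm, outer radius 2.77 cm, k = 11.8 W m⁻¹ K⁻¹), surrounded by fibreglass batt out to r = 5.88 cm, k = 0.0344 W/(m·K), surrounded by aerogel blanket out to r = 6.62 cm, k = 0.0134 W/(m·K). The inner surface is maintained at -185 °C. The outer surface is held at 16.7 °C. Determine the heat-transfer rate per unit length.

Series thermal resistances, inner to outer:
  R'_nickel alloy = ln(0.0277/0.0222)/(2πk) = 0.2213/(2π·11.8) = 0.002985 m·K/W
  R'_fibreglass batt = ln(0.0588/0.0277)/(2πk) = 0.7527/(2π·0.0344) = 3.482 m·K/W
  R'_aerogel blanket = ln(0.0662/0.0588)/(2πk) = 0.1185/(2π·0.0134) = 1.408 m·K/W
ΣR = 0.002985 + 3.482 + 1.408 = 4.893 m·K/W
Q' = ΔT/ΣR = (-185 °C − 16.7 °C)/4.893 = -41.2 W/m
(Negative Q' ⇒ heat flows inward; heat gain = 41.2 W/m.)

Q' = 41.2 W/m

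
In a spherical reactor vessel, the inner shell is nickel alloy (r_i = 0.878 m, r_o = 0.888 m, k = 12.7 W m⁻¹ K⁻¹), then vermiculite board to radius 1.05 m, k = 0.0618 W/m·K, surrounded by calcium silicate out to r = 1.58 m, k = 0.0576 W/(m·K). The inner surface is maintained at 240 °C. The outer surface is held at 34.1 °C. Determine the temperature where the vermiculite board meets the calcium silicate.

Treat each layer as a resistance in series:
  R_nickel alloy = (1/0.878 − 1/0.888)/(4πk) = 0.01283/(4π·12.7) = 8.037×10^-5 K/W
  R_vermiculite board = (1/0.888 − 1/1.05)/(4πk) = 0.1737/(4π·0.0618) = 0.2237 K/W
  R_calcium silicate = (1/1.05 − 1/1.58)/(4πk) = 0.3195/(4π·0.0576) = 0.4414 K/W
ΣR = 8.037×10^-5 + 0.2237 + 0.4414 = 0.6652 K/W
Q = ΔT/ΣR = (240 °C − 34.1 °C)/0.6652 = 309.5 W
From the inner boundary to the vermiculite board/calcium silicate interface, ΣR_partial = 0.2238 K/W.
T_interface = T_in − Q·ΣR_partial = 240 °C − (309.5)(0.2238) = 171 °C

T = 171 °C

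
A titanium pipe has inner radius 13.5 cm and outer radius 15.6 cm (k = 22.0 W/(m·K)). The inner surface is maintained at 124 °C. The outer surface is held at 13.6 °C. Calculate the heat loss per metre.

Q' = 106 kW/m

Q' = 2πk·ΔT/ln(r₂/r₁) = 2π × 22.0 × 110.4 / ln(0.156/0.135) = 1.06×10^5 W/m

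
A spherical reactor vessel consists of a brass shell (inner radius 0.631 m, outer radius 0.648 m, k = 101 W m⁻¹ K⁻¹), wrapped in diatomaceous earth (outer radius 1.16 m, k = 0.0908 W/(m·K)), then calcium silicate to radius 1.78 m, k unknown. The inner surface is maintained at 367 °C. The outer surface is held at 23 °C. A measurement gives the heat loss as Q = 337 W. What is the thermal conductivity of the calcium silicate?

ΣR = ΔT/Q = |367 − 23|/337 = 1.021 K/W
Known resistances:
  R_brass = (1/0.631 − 1/0.648)/(4πk) = 0.04158/(4π·101) = 3.276×10^-5 K/W
  R_diatomaceous earth = (1/0.648 − 1/1.16)/(4πk) = 0.6811/(4π·0.0908) = 0.5970 K/W
R_calcium silicate = ΣR − ΣR_known = 1.021 − 0.5970 = 0.4240 K/W
(1/r₁−1/r₂)/(4πk) = 0.4240 ⇒ k = 0.3003/(4π·0.4240) = 0.0564 W/m·K

k = 0.0564 W/m·K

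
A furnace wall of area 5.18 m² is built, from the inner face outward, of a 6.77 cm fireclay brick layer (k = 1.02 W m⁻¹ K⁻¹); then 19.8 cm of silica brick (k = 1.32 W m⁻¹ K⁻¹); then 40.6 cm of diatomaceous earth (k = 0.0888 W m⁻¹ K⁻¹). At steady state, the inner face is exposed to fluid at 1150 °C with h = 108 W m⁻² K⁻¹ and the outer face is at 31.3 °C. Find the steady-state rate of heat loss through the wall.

Series thermal resistances, inner to outer:
  R_conv,in = 1/(hA) = 1/(108·5.18) = 0.001788 K/W
  R_fireclay brick = L/(kA) = 0.0677/(1.02·5.18) = 0.01281 K/W
  R_silica brick = L/(kA) = 0.198/(1.32·5.18) = 0.02896 K/W
  R_diatomaceous earth = L/(kA) = 0.406/(0.0888·5.18) = 0.8826 K/W
ΣR = 0.001788 + 0.01281 + 0.02896 + 0.8826 = 0.9262 K/W
Q = ΔT/ΣR = (1150 °C − 31.3 °C)/0.9262 = 1210 W

Q = 1210 W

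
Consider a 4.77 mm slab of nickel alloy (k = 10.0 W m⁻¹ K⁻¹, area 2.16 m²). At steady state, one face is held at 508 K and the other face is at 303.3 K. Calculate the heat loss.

Q = 927 kW

Q = kA·ΔT/L = 10.0 × 2.16 × |508 K − 303.3 K| / 0.00477 = 9.27×10^5 W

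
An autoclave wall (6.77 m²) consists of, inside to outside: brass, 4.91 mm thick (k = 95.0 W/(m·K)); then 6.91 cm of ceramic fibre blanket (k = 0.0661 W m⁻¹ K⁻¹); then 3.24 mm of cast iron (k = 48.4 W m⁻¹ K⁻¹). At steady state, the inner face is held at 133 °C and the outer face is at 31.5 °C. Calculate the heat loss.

Q = 657 W

Resistance network (inner→outer):
  R_brass = L/(kA) = 0.00491/(95.0·6.77) = 7.634×10^-6 K/W
  R_ceramic fibre blanket = L/(kA) = 0.0691/(0.0661·6.77) = 0.1544 K/W
  R_cast iron = L/(kA) = 0.00324/(48.4·6.77) = 9.888×10^-6 K/W
ΣR = 7.634×10^-6 + 0.1544 + 9.888×10^-6 = 0.1544 K/W
Q = ΔT/ΣR = (133 °C − 31.5 °C)/0.1544 = 657 W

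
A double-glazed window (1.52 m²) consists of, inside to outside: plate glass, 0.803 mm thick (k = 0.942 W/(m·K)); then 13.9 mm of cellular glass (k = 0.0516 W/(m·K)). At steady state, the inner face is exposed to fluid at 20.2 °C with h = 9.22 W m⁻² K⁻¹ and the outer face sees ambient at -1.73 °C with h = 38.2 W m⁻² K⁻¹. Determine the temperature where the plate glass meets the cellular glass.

T = 14.3 °C

Resistance network (inner→outer):
  R_conv,in = 1/(hA) = 1/(9.22·1.52) = 0.07136 K/W
  R_plate glass = L/(kA) = 8.03×10^-4/(0.942·1.52) = 5.608×10^-4 K/W
  R_cellular glass = L/(kA) = 0.0139/(0.0516·1.52) = 0.1772 K/W
  R_conv,out = 1/(hA) = 1/(38.2·1.52) = 0.01722 K/W
ΣR = 0.07136 + 5.608×10^-4 + 0.1772 + 0.01722 = 0.2663 K/W
Q = ΔT/ΣR = (20.2 °C − -1.73 °C)/0.2663 = 82.35 W
From the inner boundary to the plate glass/cellular glass interface, ΣR_partial = 0.07192 K/W.
T_interface = T_in − Q·ΣR_partial = 20.2 °C − (82.35)(0.07192) = 14.3 °C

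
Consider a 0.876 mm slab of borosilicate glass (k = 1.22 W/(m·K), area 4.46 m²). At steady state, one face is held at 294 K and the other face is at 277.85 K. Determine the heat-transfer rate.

Q = kA·ΔT/L = 1.22 × 4.46 × |294 K − 277.85 K| / 8.76×10^-4 = 1.00×10^5 W

Q = 1.00×10^5 W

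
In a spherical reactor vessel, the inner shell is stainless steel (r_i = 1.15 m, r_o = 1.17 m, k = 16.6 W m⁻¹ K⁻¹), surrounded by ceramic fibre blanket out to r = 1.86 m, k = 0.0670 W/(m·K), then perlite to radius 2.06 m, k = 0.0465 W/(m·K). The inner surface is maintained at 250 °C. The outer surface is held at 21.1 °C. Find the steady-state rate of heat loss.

Q = 491 W

Treat each layer as a resistance in series:
  R_stainless steel = (1/1.15 − 1/1.17)/(4πk) = 0.01486/(4π·16.6) = 7.126×10^-5 K/W
  R_ceramic fibre blanket = (1/1.17 − 1/1.86)/(4πk) = 0.3171/(4π·0.0670) = 0.3766 K/W
  R_perlite = (1/1.86 − 1/2.06)/(4πk) = 0.05220/(4π·0.0465) = 0.08933 K/W
ΣR = 7.126×10^-5 + 0.3766 + 0.08933 = 0.4660 K/W
Q = ΔT/ΣR = (250 °C − 21.1 °C)/0.4660 = 491 W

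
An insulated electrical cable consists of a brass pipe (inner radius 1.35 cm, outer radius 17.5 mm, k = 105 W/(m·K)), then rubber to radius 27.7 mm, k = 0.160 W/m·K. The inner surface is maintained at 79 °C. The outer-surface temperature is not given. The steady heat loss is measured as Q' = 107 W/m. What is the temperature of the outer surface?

T_out = 30.1 °C

Sum the resistances:
  R'_brass = ln(0.0175/0.0135)/(2πk) = 0.2595/(2π·105) = 3.934×10^-4 m·K/W
  R'_rubber = ln(0.0277/0.0175)/(2πk) = 0.4592/(2π·0.160) = 0.4568 m·K/W
ΣR = 0.4572 m·K/W
ΔT = Q'·ΣR = 107 × 0.4572 = 48.92 K
Heat flows outward, so T_out = T_in − ΔT = 79 − 48.92 = 30.1 °C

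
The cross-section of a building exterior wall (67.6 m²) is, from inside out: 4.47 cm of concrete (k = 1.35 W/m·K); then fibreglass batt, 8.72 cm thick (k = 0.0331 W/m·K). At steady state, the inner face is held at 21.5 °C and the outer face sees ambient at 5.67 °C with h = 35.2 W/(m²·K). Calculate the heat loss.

Q = 397 W

Treat each layer as a resistance in series:
  R_concrete = L/(kA) = 0.0447/(1.35·67.6) = 4.898×10^-4 K/W
  R_fibreglass batt = L/(kA) = 0.0872/(0.0331·67.6) = 0.03897 K/W
  R_conv,out = 1/(hA) = 1/(35.2·67.6) = 4.203×10^-4 K/W
ΣR = 4.898×10^-4 + 0.03897 + 4.203×10^-4 = 0.03988 K/W
Q = ΔT/ΣR = (21.5 °C − 5.67 °C)/0.03988 = 397 W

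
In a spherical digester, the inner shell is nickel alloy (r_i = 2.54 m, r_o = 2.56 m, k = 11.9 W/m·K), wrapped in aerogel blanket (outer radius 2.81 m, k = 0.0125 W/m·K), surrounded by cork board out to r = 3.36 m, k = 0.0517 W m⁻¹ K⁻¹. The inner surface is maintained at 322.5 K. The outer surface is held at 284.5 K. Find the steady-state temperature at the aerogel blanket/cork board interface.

Treat each layer as a resistance in series:
  R_nickel alloy = (1/2.54 − 1/2.56)/(4πk) = 0.003076/(4π·11.9) = 2.057×10^-5 K/W
  R_aerogel blanket = (1/2.56 − 1/2.81)/(4πk) = 0.03475/(4π·0.0125) = 0.2212 K/W
  R_cork board = (1/2.81 − 1/3.36)/(4πk) = 0.05825/(4π·0.0517) = 0.08966 K/W
ΣR = 2.057×10^-5 + 0.2212 + 0.08966 = 0.3109 K/W
Q = ΔT/ΣR = (322.5 K − 284.5 K)/0.3109 = 122.2 W
From the inner boundary to the aerogel blanket/cork board interface, ΣR_partial = 0.2212 K/W.
T_interface = T_in − Q·ΣR_partial = 322.5 K − (122.2)(0.2212) = 295.5 K

T = 295.5 K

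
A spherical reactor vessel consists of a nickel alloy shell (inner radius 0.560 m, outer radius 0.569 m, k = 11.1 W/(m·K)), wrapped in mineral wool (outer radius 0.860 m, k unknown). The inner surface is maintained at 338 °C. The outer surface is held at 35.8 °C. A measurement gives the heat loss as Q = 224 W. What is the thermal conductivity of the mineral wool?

ΣR = ΔT/Q = |338 − 35.8|/224 = 1.349 K/W
Known resistances:
  R_nickel alloy = (1/0.560 − 1/0.569)/(4πk) = 0.02825/(4π·11.1) = 2.025×10^-4 K/W
R_mineral wool = ΣR − ΣR_known = 1.349 − 2.025×10^-4 = 1.349 K/W
(1/r₁−1/r₂)/(4πk) = 1.349 ⇒ k = 0.5947/(4π·1.349) = 0.0351 W/m·K

k = 0.0351 W/m·K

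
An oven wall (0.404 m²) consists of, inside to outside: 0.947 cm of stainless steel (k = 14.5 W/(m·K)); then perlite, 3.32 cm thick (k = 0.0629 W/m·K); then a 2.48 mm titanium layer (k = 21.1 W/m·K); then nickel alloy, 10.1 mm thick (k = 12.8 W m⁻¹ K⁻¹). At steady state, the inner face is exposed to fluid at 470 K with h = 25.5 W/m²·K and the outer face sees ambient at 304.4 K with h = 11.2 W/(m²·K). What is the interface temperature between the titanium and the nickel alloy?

Treat each layer as a resistance in series:
  R_conv,in = 1/(hA) = 1/(25.5·0.404) = 0.09707 K/W
  R_stainless steel = L/(kA) = 0.00947/(14.5·0.404) = 0.001617 K/W
  R_perlite = L/(kA) = 0.0332/(0.0629·0.404) = 1.306 K/W
  R_titanium = L/(kA) = 0.00248/(21.1·0.404) = 2.909×10^-4 K/W
  R_nickel alloy = L/(kA) = 0.0101/(12.8·0.404) = 0.001953 K/W
  R_conv,out = 1/(hA) = 1/(11.2·0.404) = 0.2210 K/W
ΣR = 0.09707 + 0.001617 + 1.306 + 2.909×10^-4 + 0.001953 + 0.2210 = 1.628 K/W
Q = ΔT/ΣR = (470 K − 304.4 K)/1.628 = 101.7 W
From the inner boundary to the titanium/nickel alloy interface, ΣR_partial = 1.405 K/W.
T_interface = T_in − Q·ΣR_partial = 470 K − (101.7)(1.405) = 327.1 K

T = 327.1 K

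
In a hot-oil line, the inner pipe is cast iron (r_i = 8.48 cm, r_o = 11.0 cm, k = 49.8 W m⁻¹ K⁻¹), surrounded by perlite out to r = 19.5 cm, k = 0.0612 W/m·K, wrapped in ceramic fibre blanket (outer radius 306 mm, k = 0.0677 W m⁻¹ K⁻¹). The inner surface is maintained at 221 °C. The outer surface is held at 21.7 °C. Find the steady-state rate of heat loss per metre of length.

Q' = 78.2 W/m

Treat each layer as a resistance in series:
  R'_cast iron = ln(0.110/0.0848)/(2πk) = 0.2602/(2π·49.8) = 8.315×10^-4 m·K/W
  R'_perlite = ln(0.195/0.110)/(2πk) = 0.5725/(2π·0.0612) = 1.489 m·K/W
  R'_ceramic fibre blanket = ln(0.306/0.195)/(2πk) = 0.4506/(2π·0.0677) = 1.059 m·K/W
ΣR = 8.315×10^-4 + 1.489 + 1.059 = 2.549 m·K/W
Q' = ΔT/ΣR = (221 °C − 21.7 °C)/2.549 = 78.2 W/m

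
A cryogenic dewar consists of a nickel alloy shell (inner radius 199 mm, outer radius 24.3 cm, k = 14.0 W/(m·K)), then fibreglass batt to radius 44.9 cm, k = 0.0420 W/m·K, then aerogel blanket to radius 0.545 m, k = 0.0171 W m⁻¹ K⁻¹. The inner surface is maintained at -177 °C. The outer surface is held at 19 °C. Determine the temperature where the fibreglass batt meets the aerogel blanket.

T = -47.2 °C

Resistance network (inner→outer):
  R_nickel alloy = (1/0.199 − 1/0.243)/(4πk) = 0.9099/(4π·14.0) = 0.005172 K/W
  R_fibreglass batt = (1/0.243 − 1/0.449)/(4πk) = 1.888/(4π·0.0420) = 3.577 K/W
  R_aerogel blanket = (1/0.449 − 1/0.545)/(4πk) = 0.3923/(4π·0.0171) = 1.826 K/W
ΣR = 0.005172 + 3.577 + 1.826 = 5.408 K/W
Q = ΔT/ΣR = (-177 °C − 19 °C)/5.408 = -36.24 W
From the inner boundary to the fibreglass batt/aerogel blanket interface, ΣR_partial = 3.582 K/W.
T_interface = T_in − Q·ΣR_partial = -177 °C − (-36.24)(3.582) = -47.2 °C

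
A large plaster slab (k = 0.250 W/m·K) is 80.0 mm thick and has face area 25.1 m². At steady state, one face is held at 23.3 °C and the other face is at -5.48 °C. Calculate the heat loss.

Q = kA·ΔT/L = 0.250 × 25.1 × |23.3 °C − -5.48 °C| / 0.0800 = 2260 W

Q = 2260 W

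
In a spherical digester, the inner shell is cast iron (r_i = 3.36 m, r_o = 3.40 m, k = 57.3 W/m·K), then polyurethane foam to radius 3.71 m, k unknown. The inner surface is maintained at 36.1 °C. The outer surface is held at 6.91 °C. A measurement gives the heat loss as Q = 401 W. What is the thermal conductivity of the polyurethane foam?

ΣR = ΔT/Q = |36.1 − 6.91|/401 = 0.07279 K/W
Known resistances:
  R_cast iron = (1/3.36 − 1/3.40)/(4πk) = 0.003501/(4π·57.3) = 4.863×10^-6 K/W
R_polyurethane foam = ΣR − ΣR_known = 0.07279 − 4.863×10^-6 = 0.07279 K/W
(1/r₁−1/r₂)/(4πk) = 0.07279 ⇒ k = 0.02458/(4π·0.07279) = 0.0269 W/m·K

k = 0.0269 W/m·K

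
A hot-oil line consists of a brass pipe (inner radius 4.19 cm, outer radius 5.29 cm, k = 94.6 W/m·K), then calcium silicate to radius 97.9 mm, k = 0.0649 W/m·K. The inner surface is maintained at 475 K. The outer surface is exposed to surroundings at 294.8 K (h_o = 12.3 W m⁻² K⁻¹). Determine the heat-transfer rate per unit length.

Series thermal resistances, inner to outer:
  R'_brass = ln(0.0529/0.0419)/(2πk) = 0.2331/(2π·94.6) = 3.922×10^-4 m·K/W
  R'_calcium silicate = ln(0.0979/0.0529)/(2πk) = 0.6155/(2π·0.0649) = 1.510 m·K/W
  R'_conv,out = 1/(2πr h) = 1/(2π·0.0979·12.3) = 0.1322 m·K/W
ΣR = 3.922×10^-4 + 1.510 + 0.1322 = 1.643 m·K/W
Q' = ΔT/ΣR = (475 K − 294.8 K)/1.643 = 110 W/m

Q' = 110 W/m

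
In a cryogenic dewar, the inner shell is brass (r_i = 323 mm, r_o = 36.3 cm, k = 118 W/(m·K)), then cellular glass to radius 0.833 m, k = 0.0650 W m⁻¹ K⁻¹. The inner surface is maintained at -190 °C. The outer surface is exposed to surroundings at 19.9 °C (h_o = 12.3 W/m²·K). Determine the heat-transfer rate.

Q = 110 W

Resistance network (inner→outer):
  R_brass = (1/0.323 − 1/0.363)/(4πk) = 0.3412/(4π·118) = 2.301×10^-4 K/W
  R_cellular glass = (1/0.363 − 1/0.833)/(4πk) = 1.554/(4π·0.0650) = 1.903 K/W
  R_conv,out = 1/(4πr²h) = 1/(4π·0.833²·12.3) = 0.009324 K/W
ΣR = 2.301×10^-4 + 1.903 + 0.009324 = 1.913 K/W
Q = ΔT/ΣR = (-190 °C − 19.9 °C)/1.913 = -110 W
(Negative Q ⇒ heat flows inward; heat gain = 110 W.)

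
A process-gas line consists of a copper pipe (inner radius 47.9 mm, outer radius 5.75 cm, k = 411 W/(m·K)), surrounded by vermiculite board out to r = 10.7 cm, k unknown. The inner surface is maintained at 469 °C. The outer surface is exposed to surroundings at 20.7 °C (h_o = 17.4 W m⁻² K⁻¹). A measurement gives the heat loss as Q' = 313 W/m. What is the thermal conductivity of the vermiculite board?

ΣR = ΔT/Q' = |469 − 20.7|/313 = 1.432 m·K/W
Known resistances:
  R'_copper = ln(0.0575/0.0479)/(2πk) = 0.1827/(2π·411) = 7.074×10^-5 m·K/W
  R'_conv,out = 1/(2πr h) = 1/(2π·0.107·17.4) = 0.08548 m·K/W
R_vermiculite board = ΣR − ΣR_known = 1.432 − 0.08555 = 1.346 m·K/W
ln(r₂/r₁)/(2πk) = 1.346 ⇒ k = 0.6210/(2π·1.346) = 0.0734 W/m·K

k = 0.0734 W/m·K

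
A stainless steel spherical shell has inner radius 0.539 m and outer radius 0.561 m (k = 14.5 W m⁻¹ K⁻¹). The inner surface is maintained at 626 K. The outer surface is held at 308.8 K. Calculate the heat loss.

Q = 7.94×10^5 W

Q = 4πk·ΔT/(1/r₁ − 1/r₂) = 4π × 14.5 × 317.2 / (1/0.539 − 1/0.561) = 7.94×10^5 W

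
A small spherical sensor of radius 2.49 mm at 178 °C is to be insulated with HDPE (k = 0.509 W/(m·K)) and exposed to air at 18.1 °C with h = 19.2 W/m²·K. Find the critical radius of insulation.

For a sphere, r_cr = 2k_ins/h = 2·0.509/19.2 = 0.0530 m = 5.30 cm

r_cr = 5.30 cm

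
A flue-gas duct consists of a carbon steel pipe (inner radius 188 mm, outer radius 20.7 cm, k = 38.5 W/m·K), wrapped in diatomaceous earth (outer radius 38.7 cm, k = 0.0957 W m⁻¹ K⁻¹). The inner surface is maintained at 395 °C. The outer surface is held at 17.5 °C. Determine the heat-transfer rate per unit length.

Q' = 363 W/m

Series thermal resistances, inner to outer:
  R'_carbon steel = ln(0.207/0.188)/(2πk) = 0.09628/(2π·38.5) = 3.980×10^-4 m·K/W
  R'_diatomaceous earth = ln(0.387/0.207)/(2πk) = 0.6257/(2π·0.0957) = 1.041 m·K/W
ΣR = 3.980×10^-4 + 1.041 = 1.041 m·K/W
Q' = ΔT/ΣR = (395 °C − 17.5 °C)/1.041 = 363 W/m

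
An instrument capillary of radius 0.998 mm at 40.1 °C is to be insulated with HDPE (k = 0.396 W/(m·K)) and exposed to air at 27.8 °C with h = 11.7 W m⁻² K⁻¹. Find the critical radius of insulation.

For a cylinder, r_cr = k_ins/h = 0.396/11.7 = 0.0338 m = 3.38 cm

r_cr = 3.38 cm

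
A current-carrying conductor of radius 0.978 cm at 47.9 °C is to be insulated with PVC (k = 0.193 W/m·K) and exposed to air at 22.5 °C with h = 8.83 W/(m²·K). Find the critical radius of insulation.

For a cylinder, r_cr = k_ins/h = 0.193/8.83 = 0.0219 m = 2.19 cm

r_cr = 2.19 cm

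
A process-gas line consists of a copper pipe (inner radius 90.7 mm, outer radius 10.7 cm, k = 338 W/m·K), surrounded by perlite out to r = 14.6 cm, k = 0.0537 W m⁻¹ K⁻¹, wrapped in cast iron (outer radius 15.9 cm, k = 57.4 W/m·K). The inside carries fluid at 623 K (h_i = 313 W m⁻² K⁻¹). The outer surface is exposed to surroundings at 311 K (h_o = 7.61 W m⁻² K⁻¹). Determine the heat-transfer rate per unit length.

Treat each layer as a resistance in series:
  R'_conv,in = 1/(2πr h) = 1/(2π·0.0907·313) = 0.005606 m·K/W
  R'_copper = ln(0.107/0.0907)/(2πk) = 0.1653/(2π·338) = 7.782×10^-5 m·K/W
  R'_perlite = ln(0.146/0.107)/(2πk) = 0.3108/(2π·0.0537) = 0.9211 m·K/W
  R'_cast iron = ln(0.159/0.146)/(2πk) = 0.08530/(2π·57.4) = 2.365×10^-4 m·K/W
  R'_conv,out = 1/(2πr h) = 1/(2π·0.159·7.61) = 0.1315 m·K/W
ΣR = 0.005606 + 7.782×10^-5 + 0.9211 + 2.365×10^-4 + 0.1315 = 1.059 m·K/W
Q' = ΔT/ΣR = (623 K − 311 K)/1.059 = 295 W/m

Q' = 295 W/m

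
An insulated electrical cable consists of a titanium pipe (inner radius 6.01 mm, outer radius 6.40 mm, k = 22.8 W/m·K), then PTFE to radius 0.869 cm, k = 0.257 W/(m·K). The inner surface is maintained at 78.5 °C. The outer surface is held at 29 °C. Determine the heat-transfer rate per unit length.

Series thermal resistances, inner to outer:
  R'_titanium = ln(0.00640/0.00601)/(2πk) = 0.06287/(2π·22.8) = 4.389×10^-4 m·K/W
  R'_PTFE = ln(0.00869/0.00640)/(2πk) = 0.3059/(2π·0.257) = 0.1894 m·K/W
ΣR = 4.389×10^-4 + 0.1894 = 0.1898 m·K/W
Q' = ΔT/ΣR = (78.5 °C − 29 °C)/0.1898 = 261 W/m

Q' = 261 W/m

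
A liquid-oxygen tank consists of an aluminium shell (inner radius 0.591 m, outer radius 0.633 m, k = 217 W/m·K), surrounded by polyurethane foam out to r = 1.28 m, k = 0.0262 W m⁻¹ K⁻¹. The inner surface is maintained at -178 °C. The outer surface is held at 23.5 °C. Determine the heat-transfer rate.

Q = 83.1 W

Resistance network (inner→outer):
  R_aluminium = (1/0.591 − 1/0.633)/(4πk) = 0.1123/(4π·217) = 4.117×10^-5 K/W
  R_polyurethane foam = (1/0.633 − 1/1.28)/(4πk) = 0.7985/(4π·0.0262) = 2.425 K/W
ΣR = 4.117×10^-5 + 2.425 = 2.425 K/W
Q = ΔT/ΣR = (-178 °C − 23.5 °C)/2.425 = -83.1 W
(Negative Q ⇒ heat flows inward; heat gain = 83.1 W.)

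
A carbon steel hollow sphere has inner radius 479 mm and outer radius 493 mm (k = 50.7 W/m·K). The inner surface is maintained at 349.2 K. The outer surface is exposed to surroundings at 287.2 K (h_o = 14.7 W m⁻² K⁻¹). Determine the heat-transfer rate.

Q = 2.77 kW

Treat each layer as a resistance in series:
  R_carbon steel = (1/0.479 − 1/0.493)/(4πk) = 0.05929/(4π·50.7) = 9.305×10^-5 K/W
  R_conv,out = 1/(4πr²h) = 1/(4π·0.493²·14.7) = 0.02227 K/W
ΣR = 9.305×10^-5 + 0.02227 = 0.02236 K/W
Q = ΔT/ΣR = (349.2 K − 287.2 K)/0.02236 = 2770 W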